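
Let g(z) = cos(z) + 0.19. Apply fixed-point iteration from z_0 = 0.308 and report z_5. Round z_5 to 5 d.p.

0.94200

z_1 = g(0.308000) = 1.142942
z_2 = g(1.142942) = 0.604920
z_3 = g(0.604920) = 1.012548
z_4 = g(1.012548) = 0.719701
z_5 = g(0.719701) = 0.942003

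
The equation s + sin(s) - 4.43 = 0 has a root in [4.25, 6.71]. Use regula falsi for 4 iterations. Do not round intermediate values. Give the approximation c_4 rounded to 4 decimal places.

5.2730

False-position update: c = (a·f(b) − b·f(a))/(f(b) − f(a)); replace the endpoint whose sign matches f(c).
f(4.250000) = -1.074989, f(6.710000) = 2.693973
step 1: c = 4.951645, f(c) = -0.449870 < 0 → new bracket [4.951645, 6.710000]
step 2: c = 5.203258, f(c) = -0.108666 < 0 → new bracket [5.203258, 6.710000]
step 3: c = 5.261678, f(c) = -0.021218 < 0 → new bracket [5.261678, 6.710000]
step 4: c = 5.272996, f(c) = -0.003937 < 0 → new bracket [5.272996, 6.710000]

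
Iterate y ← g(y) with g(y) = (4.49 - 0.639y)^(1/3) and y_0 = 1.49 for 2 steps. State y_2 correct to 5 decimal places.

y_1 = g(1.490000) = 1.523754
y_2 = g(1.523754) = 1.520651

1.52065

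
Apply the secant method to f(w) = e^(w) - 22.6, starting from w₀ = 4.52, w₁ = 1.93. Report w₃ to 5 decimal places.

f(w_0) = 69.235598, f(w_1) = -15.710490
w_2 = 1.930000 - (-15.710490)·(1.930000 - 4.520000)/(-15.710490 - (69.235598)) = 2.409012; f(w_2) = -11.477037
w_3 = 2.409012 - (-11.477037)·(2.409012 - 1.930000)/(-11.477037 - (-15.710490)) = 3.707629; f(w_3) = 18.157060

3.70763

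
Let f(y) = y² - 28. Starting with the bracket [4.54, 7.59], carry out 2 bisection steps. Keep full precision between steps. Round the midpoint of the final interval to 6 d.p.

4.921250

f(4.540000) = -7.388400, f(7.590000) = 29.608100 (opposite signs)
step 1: m = 6.065000, f(m) = 8.784225 > 0 → root in [4.540000, 6.065000]
step 2: m = 5.302500, f(m) = 0.116506 > 0 → root in [4.540000, 5.302500]
Midpoint of [4.540000, 5.302500] = 4.921250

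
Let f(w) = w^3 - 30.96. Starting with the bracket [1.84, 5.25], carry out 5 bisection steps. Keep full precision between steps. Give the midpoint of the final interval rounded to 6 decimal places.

3.172031

f(1.840000) = -24.730496, f(5.250000) = 113.743125 (opposite signs)
step 1: m = 3.545000, f(m) = 13.590104 > 0 → root in [1.840000, 3.545000]
step 2: m = 2.692500, f(m) = -11.440570 < 0 → root in [2.692500, 3.545000]
step 3: m = 3.118750, f(m) = -0.625161 < 0 → root in [3.118750, 3.545000]
step 4: m = 3.331875, f(m) = 6.028447 > 0 → root in [3.118750, 3.331875]
step 5: m = 3.225313, f(m) = 2.591767 > 0 → root in [3.118750, 3.225313]
Midpoint of [3.118750, 3.225313] = 3.172031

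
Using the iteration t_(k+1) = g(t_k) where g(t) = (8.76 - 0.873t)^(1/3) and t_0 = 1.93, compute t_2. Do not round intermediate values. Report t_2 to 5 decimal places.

1.92056

t_1 = g(1.930000) = 1.919749
t_2 = g(1.919749) = 1.920558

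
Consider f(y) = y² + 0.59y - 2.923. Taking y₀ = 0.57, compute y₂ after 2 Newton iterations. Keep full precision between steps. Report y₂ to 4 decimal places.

f'(y) = 2y + 0.59
y_0 = 0.570000: f = -2.261800, f' = 1.730000 → y_1 = 0.570000 - (-2.261800)/(1.730000) = 1.877399
y_1 = 1.877399: f = 1.709292, f' = 4.344798 → y_2 = 1.877399 - (1.709292)/(4.344798) = 1.483988

1.4840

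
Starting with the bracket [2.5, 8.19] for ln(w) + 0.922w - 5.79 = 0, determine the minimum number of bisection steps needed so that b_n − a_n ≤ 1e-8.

Initial width b − a = 8.19 − 2.5 = 5.690000.
After n steps the width is (b−a)/2^n; need (b−a)/2^n ≤ 1e-8.
So n ≥ log₂(5.690000/1e-8) = log₂(569000000.0000) ≈ 29.0839.
Hence n = 30.

30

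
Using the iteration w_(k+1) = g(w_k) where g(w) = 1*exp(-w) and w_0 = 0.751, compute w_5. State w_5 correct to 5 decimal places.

w_1 = g(0.751000) = 0.471894
w_2 = g(0.471894) = 0.623819
w_3 = g(0.623819) = 0.535894
w_4 = g(0.535894) = 0.585146
w_5 = g(0.585146) = 0.557024

0.55702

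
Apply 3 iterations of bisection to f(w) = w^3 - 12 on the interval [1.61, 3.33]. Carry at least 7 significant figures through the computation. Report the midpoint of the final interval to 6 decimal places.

2.362500

f(1.610000) = -7.826719, f(3.330000) = 24.926037 (opposite signs)
step 1: m = 2.470000, f(m) = 3.069223 > 0 → root in [1.610000, 2.470000]
step 2: m = 2.040000, f(m) = -3.510336 < 0 → root in [2.040000, 2.470000]
step 3: m = 2.255000, f(m) = -0.533269 < 0 → root in [2.255000, 2.470000]
Midpoint of [2.255000, 2.470000] = 2.362500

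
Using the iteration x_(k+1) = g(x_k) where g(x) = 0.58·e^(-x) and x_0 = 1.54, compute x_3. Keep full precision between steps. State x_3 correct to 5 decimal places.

0.34753

x_1 = g(1.540000) = 0.124341
x_2 = g(0.124341) = 0.512186
x_3 = g(0.512186) = 0.347527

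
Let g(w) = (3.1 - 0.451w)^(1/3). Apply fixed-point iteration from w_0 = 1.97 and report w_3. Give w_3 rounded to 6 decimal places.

1.354832

w_1 = g(1.970000) = 1.302860
w_2 = g(1.302860) = 1.359451
w_3 = g(1.359451) = 1.354832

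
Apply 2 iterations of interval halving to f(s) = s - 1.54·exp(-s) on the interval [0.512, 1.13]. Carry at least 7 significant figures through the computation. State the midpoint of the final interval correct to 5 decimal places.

0.74375

f(0.512000) = -0.410916, f(1.130000) = 0.632529 (opposite signs)
step 1: m = 0.821000, f(m) = 0.143413 > 0 → root in [0.512000, 0.821000]
step 2: m = 0.666500, f(m) = -0.124294 < 0 → root in [0.666500, 0.821000]
Midpoint of [0.666500, 0.821000] = 0.743750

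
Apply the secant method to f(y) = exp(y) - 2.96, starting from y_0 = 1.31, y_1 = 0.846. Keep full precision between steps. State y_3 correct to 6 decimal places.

f(y_0) = 0.746174, f(y_1) = -0.629693
y_2 = 0.846000 - (-0.629693)·(0.846000 - 1.310000)/(-0.629693 - (0.746174)) = 1.058359; f(y_2) = -0.078362
y_3 = 1.058359 - (-0.078362)·(1.058359 - 0.846000)/(-0.078362 - (-0.629693)) = 1.088542; f(y_3) = 0.009941

1.088542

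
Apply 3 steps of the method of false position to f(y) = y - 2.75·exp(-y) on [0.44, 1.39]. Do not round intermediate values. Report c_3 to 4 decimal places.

1.0070

False-position update: c = (a·f(b) − b·f(a))/(f(b) − f(a)); replace the endpoint whose sign matches f(c).
f(0.440000) = -1.331100, f(1.390000) = 0.705043
step 1: c = 1.061049, f(c) = 0.109295 > 0 → new bracket [0.440000, 1.061049]
step 2: c = 1.013925, f(c) = 0.016246 > 0 → new bracket [0.440000, 1.013925]
step 3: c = 1.007005, f(c) = 0.002398 > 0 → new bracket [0.440000, 1.007005]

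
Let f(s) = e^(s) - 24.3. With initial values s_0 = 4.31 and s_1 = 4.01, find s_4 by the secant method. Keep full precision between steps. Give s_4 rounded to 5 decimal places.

3.20865

Secant update: s_(k+1) = s_k − f(s_k)·(s_k − s_(k-1))/(f(s_k) − f(s_(k-1))).
f(s_0) = 50.140489, f(s_1) = 30.846871
s_2 = 4.010000 - (30.846871)·(4.010000 - 4.310000)/(30.846871 - (50.140489)) = 3.530356; f(s_2) = 9.836131
s_3 = 3.530356 - (9.836131)·(3.530356 - 4.010000)/(9.836131 - (30.846871)) = 3.305812; f(s_3) = 2.970684
s_4 = 3.305812 - (2.970684)·(3.305812 - 3.530356)/(2.970684 - (9.836131)) = 3.208652; f(s_4) = 0.445704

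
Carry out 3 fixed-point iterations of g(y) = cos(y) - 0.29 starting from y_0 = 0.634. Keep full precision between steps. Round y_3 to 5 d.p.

y_1 = g(0.634000) = 0.515664
y_2 = g(0.515664) = 0.579965
y_3 = g(0.579965) = 0.546482

0.54648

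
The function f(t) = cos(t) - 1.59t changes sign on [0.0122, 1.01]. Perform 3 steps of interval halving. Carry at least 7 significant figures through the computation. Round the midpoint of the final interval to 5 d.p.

f(0.012200) = 0.980528, f(1.010000) = -1.074039 (opposite signs)
step 1: m = 0.511100, f(m) = 0.059558 > 0 → root in [0.511100, 1.010000]
step 2: m = 0.760550, f(m) = -0.484818 < 0 → root in [0.511100, 0.760550]
step 3: m = 0.635825, f(m) = -0.206380 < 0 → root in [0.511100, 0.635825]
Midpoint of [0.511100, 0.635825] = 0.573462

0.57346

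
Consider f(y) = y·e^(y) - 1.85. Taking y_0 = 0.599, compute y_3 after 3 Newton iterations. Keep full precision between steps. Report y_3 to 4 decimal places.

0.8171

f'(y) = (y + 1)·e^(y)
y_0 = 0.599000: f = -0.759642, f' = 2.910656 → y_1 = 0.599000 - (-0.759642)/(2.910656) = 0.859986
y_1 = 0.859986: f = 0.182259, f' = 4.395387 → y_2 = 0.859986 - (0.182259)/(4.395387) = 0.818521
y_2 = 0.818521: f = 0.005703, f' = 4.122847 → y_3 = 0.818521 - (0.005703)/(4.122847) = 0.817137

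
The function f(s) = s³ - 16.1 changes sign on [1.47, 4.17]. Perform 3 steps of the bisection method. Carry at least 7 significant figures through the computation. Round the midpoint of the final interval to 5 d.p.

2.65125

f(1.470000) = -12.923477, f(4.170000) = 56.411713 (opposite signs)
step 1: m = 2.820000, f(m) = 6.325768 > 0 → root in [1.470000, 2.820000]
step 2: m = 2.145000, f(m) = -6.230801 < 0 → root in [2.145000, 2.820000]
step 3: m = 2.482500, f(m) = -0.800833 < 0 → root in [2.482500, 2.820000]
Midpoint of [2.482500, 2.820000] = 2.651250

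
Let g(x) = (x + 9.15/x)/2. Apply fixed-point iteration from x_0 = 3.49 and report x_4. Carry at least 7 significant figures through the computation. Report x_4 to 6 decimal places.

3.024897

x_1 = g(3.490000) = 3.055888
x_2 = g(3.055888) = 3.025054
x_3 = g(3.025054) = 3.024897
x_4 = g(3.024897) = 3.024897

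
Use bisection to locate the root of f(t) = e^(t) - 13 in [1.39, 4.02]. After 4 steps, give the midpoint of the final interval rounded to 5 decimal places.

f(1.390000) = -8.985150, f(4.020000) = 42.701106 (opposite signs)
step 1: m = 2.705000, f(m) = 1.954317 > 0 → root in [1.390000, 2.705000]
step 2: m = 2.047500, f(m) = -5.251494 < 0 → root in [2.047500, 2.705000]
step 3: m = 2.376250, f(m) = -2.235540 < 0 → root in [2.376250, 2.705000]
step 4: m = 2.540625, f(m) = -0.312402 < 0 → root in [2.540625, 2.705000]
Midpoint of [2.540625, 2.705000] = 2.622812

2.62281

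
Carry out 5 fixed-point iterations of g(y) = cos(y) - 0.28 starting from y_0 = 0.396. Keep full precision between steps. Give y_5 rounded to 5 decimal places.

0.57132

y_1 = g(0.396000) = 0.642611
y_2 = g(0.642611) = 0.520534
y_3 = g(0.520534) = 0.587554
y_4 = g(0.587554) = 0.552299
y_5 = g(0.552299) = 0.571321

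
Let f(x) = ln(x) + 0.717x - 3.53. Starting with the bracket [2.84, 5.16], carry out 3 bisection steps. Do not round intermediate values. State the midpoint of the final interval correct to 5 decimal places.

f(2.840000) = -0.449916, f(5.160000) = 1.810657 (opposite signs)
step 1: m = 4.000000, f(m) = 0.724294 > 0 → root in [2.840000, 4.000000]
step 2: m = 3.420000, f(m) = 0.151781 > 0 → root in [2.840000, 3.420000]
step 3: m = 3.130000, f(m) = -0.144757 < 0 → root in [3.130000, 3.420000]
Midpoint of [3.130000, 3.420000] = 3.275000

3.27500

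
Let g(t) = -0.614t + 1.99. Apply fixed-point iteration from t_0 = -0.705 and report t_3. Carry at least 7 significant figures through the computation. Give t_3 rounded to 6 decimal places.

1.681552

t_1 = g(-0.705000) = 2.422870
t_2 = g(2.422870) = 0.502358
t_3 = g(0.502358) = 1.681552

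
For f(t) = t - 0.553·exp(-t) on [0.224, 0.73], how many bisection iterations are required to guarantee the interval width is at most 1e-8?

Initial width b − a = 0.73 − 0.224 = 0.506000.
After n steps the width is (b−a)/2^n; need (b−a)/2^n ≤ 1e-8.
So n ≥ log₂(0.506000/1e-8) = log₂(50600000.0000) ≈ 25.5926.
Hence n = 26.

26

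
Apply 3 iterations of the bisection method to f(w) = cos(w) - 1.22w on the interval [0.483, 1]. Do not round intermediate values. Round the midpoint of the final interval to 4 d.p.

0.6446

f(0.483000) = 0.296346, f(1.000000) = -0.679698 (opposite signs)
step 1: m = 0.741500, f(m) = -0.167174 < 0 → root in [0.483000, 0.741500]
step 2: m = 0.612250, f(m) = 0.071412 > 0 → root in [0.612250, 0.741500]
step 3: m = 0.676875, f(m) = -0.046254 < 0 → root in [0.612250, 0.676875]
Midpoint of [0.612250, 0.676875] = 0.644562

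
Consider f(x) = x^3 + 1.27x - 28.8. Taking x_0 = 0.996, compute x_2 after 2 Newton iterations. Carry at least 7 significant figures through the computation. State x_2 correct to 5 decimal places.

f'(x) = 3x^2 + 1.27
x_0 = 0.996000: f = -26.547032, f' = 4.246048 → x_1 = 0.996000 - (-26.547032)/(4.246048) = 7.248174
x_1 = 7.248174: f = 361.195484, f' = 158.878091 → x_2 = 7.248174 - (361.195484)/(158.878091) = 4.974761

4.97476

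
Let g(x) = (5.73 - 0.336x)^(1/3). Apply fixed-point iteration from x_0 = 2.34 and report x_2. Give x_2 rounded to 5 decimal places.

1.72776

x_1 = g(2.340000) = 1.703540
x_2 = g(1.703540) = 1.727758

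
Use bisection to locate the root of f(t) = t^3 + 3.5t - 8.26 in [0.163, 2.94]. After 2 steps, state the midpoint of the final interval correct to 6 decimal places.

f(0.163000) = -7.685169, f(2.940000) = 27.442184 (opposite signs)
step 1: m = 1.551500, f(m) = 0.904947 > 0 → root in [0.163000, 1.551500]
step 2: m = 0.857250, f(m) = -4.629651 < 0 → root in [0.857250, 1.551500]
Midpoint of [0.857250, 1.551500] = 1.204375

1.204375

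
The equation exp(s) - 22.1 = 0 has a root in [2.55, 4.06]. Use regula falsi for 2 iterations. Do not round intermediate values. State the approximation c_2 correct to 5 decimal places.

f(2.550000) = -9.292896, f(4.060000) = 35.874311
step 1: c = 2.860674, f(c) = -4.626701 < 0 → new bracket [2.860674, 4.060000]
step 2: c = 2.997681, f(c) = -2.060988 < 0 → new bracket [2.997681, 4.060000]

2.99768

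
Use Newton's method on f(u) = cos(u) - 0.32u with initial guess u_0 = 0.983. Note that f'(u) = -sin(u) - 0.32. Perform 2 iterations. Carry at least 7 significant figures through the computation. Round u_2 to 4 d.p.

u_0 = 0.983000: f = 0.239969, f' = -1.152165 → u_1 = 0.983000 - (0.239969)/(-1.152165) = 1.191276
u_1 = 1.191276: f = -0.010734, f' = -1.248843 → u_2 = 1.191276 - (-0.010734)/(-1.248843) = 1.182681

1.1827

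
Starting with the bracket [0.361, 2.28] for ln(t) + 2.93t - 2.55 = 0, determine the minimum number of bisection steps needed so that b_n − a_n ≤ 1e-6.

21

Initial width b − a = 2.28 − 0.361 = 1.919000.
After n steps the width is (b−a)/2^n; need (b−a)/2^n ≤ 1e-6.
So n ≥ log₂(1.919000/1e-6) = log₂(1919000.0000) ≈ 20.8719.
Hence n = 21.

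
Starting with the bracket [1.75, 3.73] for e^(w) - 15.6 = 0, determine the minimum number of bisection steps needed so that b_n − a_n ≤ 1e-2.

8

Initial width b − a = 3.73 − 1.75 = 1.980000.
After n steps the width is (b−a)/2^n; need (b−a)/2^n ≤ 1e-2.
So n ≥ log₂(1.980000/1e-2) = log₂(198.0000) ≈ 7.6294.
Hence n = 8.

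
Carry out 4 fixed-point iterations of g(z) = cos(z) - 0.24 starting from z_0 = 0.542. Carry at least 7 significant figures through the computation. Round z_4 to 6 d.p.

z_1 = g(0.542000) = 0.616679
z_2 = g(0.616679) = 0.575804
z_3 = g(0.575804) = 0.598755
z_4 = g(0.598755) = 0.586038

0.586038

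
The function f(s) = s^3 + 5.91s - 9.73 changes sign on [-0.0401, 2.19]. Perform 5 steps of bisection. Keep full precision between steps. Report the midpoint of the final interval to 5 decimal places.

f(-0.040100) = -9.967055, f(2.190000) = 13.716359 (opposite signs)
step 1: m = 1.074950, f(m) = -2.134922 < 0 → root in [1.074950, 2.190000]
step 2: m = 1.632475, f(m) = 4.268432 > 0 → root in [1.074950, 1.632475]
step 3: m = 1.353712, f(m) = 0.751170 > 0 → root in [1.074950, 1.353712]
step 4: m = 1.214331, f(m) = -0.762649 < 0 → root in [1.214331, 1.353712]
step 5: m = 1.284022, f(m) = -0.024448 < 0 → root in [1.284022, 1.353712]
Midpoint of [1.284022, 1.353712] = 1.318867

1.31887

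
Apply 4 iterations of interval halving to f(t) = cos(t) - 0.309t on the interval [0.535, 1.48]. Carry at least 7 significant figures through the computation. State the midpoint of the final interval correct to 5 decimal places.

1.21422

f(0.535000) = 0.694954, f(1.480000) = -0.366648 (opposite signs)
step 1: m = 1.007500, f(m) = 0.222659 > 0 → root in [1.007500, 1.480000]
step 2: m = 1.243750, f(m) = -0.063071 < 0 → root in [1.007500, 1.243750]
step 3: m = 1.125625, f(m) = 0.082794 > 0 → root in [1.125625, 1.243750]
step 4: m = 1.184687, f(m) = 0.010518 > 0 → root in [1.184687, 1.243750]
Midpoint of [1.184687, 1.243750] = 1.214219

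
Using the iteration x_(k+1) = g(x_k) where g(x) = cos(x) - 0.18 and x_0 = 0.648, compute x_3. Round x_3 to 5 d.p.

0.62481

x_1 = g(0.648000) = 0.617293
x_2 = g(0.617293) = 0.635449
x_3 = g(0.635449) = 0.624806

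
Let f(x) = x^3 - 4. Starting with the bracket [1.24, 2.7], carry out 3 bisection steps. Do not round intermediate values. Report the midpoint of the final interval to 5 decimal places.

1.51375

f(1.240000) = -2.093376, f(2.700000) = 15.683000 (opposite signs)
step 1: m = 1.970000, f(m) = 3.645373 > 0 → root in [1.240000, 1.970000]
step 2: m = 1.605000, f(m) = 0.134520 > 0 → root in [1.240000, 1.605000]
step 3: m = 1.422500, f(m) = -1.121562 < 0 → root in [1.422500, 1.605000]
Midpoint of [1.422500, 1.605000] = 1.513750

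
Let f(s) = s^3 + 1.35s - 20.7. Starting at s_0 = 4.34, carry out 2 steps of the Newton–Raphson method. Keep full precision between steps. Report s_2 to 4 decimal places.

2.6840

f'(s) = 3s^2 + 1.35
s_0 = 4.340000: f = 66.905504, f' = 57.856800 → s_1 = 4.340000 - (66.905504)/(57.856800) = 3.183602
s_1 = 3.183602: f = 15.864684, f' = 31.755960 → s_2 = 3.183602 - (15.864684)/(31.755960) = 2.684020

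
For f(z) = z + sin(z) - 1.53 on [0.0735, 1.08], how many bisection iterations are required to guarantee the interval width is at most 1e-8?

Initial width b − a = 1.08 − 0.0735 = 1.006500.
After n steps the width is (b−a)/2^n; need (b−a)/2^n ≤ 1e-8.
So n ≥ log₂(1.006500/1e-8) = log₂(100650000.0000) ≈ 26.5848.
Hence n = 27.

27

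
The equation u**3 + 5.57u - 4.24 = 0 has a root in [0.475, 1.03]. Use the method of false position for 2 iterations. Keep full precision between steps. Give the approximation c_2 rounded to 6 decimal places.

f(0.475000) = -1.487078, f(1.030000) = 2.589827
step 1: c = 0.677440, f(c) = -0.155766 < 0 → new bracket [0.677440, 1.030000]
step 2: c = 0.697442, f(c) = -0.015997 < 0 → new bracket [0.697442, 1.030000]

0.697442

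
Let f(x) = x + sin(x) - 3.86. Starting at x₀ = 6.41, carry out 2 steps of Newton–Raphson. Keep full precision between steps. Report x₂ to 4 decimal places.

f'(x) = 1 + cos(x)
x_0 = 6.410000: f = 2.676475, f' = 1.991970 → x_1 = 6.410000 - (2.676475)/(1.991970) = 5.066368
x_1 = 5.066368: f = 0.268367, f' = 1.346633 → x_2 = 5.066368 - (0.268367)/(1.346633) = 4.867080

4.8671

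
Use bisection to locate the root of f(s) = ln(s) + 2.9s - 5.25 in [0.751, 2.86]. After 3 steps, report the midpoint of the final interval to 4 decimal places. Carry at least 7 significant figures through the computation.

f(0.751000) = -3.358450, f(2.860000) = 4.094822 (opposite signs)
step 1: m = 1.805500, f(m) = 0.576788 > 0 → root in [0.751000, 1.805500]
step 2: m = 1.278250, f(m) = -1.297583 < 0 → root in [1.278250, 1.805500]
step 3: m = 1.541875, f(m) = -0.345563 < 0 → root in [1.541875, 1.805500]
Midpoint of [1.541875, 1.805500] = 1.673687

1.6737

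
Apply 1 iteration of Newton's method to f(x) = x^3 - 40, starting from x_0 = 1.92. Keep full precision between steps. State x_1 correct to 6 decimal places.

f'(x) = 3x^2
x_0 = 1.920000: f = -32.922112, f' = 11.059200 → x_1 = 1.920000 - (-32.922112)/(11.059200) = 4.896898

4.896898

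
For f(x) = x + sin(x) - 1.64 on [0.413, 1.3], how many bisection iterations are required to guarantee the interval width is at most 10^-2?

7

Initial width b − a = 1.3 − 0.413 = 0.887000.
After n steps the width is (b−a)/2^n; need (b−a)/2^n ≤ 10^-2.
So n ≥ log₂(0.887000/10^-2) = log₂(88.7000) ≈ 6.4709.
Hence n = 7.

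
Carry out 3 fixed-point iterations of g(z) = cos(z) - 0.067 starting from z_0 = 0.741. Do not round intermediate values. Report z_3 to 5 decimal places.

z_1 = g(0.741000) = 0.670794
z_2 = g(0.670794) = 0.716328
z_3 = g(0.716328) = 0.687222

0.68722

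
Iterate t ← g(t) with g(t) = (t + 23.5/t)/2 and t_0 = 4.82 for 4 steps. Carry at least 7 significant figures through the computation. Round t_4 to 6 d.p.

t_1 = g(4.820000) = 4.847759
t_2 = g(4.847759) = 4.847680
t_3 = g(4.847680) = 4.847680
t_4 = g(4.847680) = 4.847680

4.847680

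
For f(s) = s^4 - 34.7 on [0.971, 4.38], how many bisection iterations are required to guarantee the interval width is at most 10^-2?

9

Initial width b − a = 4.38 − 0.971 = 3.409000.
After n steps the width is (b−a)/2^n; need (b−a)/2^n ≤ 10^-2.
So n ≥ log₂(3.409000/10^-2) = log₂(340.9000) ≈ 8.4132.
Hence n = 9.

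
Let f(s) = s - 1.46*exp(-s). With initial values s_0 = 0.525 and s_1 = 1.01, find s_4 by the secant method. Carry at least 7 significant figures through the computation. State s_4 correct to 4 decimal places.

0.7145

Secant update: s_(k+1) = s_k − f(s_k)·(s_k − s_(k-1))/(f(s_k) − f(s_(k-1))).
f(s_0) = -0.338671, f(s_1) = 0.478240
s_2 = 1.010000 - (0.478240)·(1.010000 - 0.525000)/(0.478240 - (-0.338671)) = 0.726069; f(s_2) = 0.019710
s_3 = 0.726069 - (0.019710)·(0.726069 - 1.010000)/(0.019710 - (0.478240)) = 0.713864; f(s_3) = -0.001169
s_4 = 0.713864 - (-0.001169)·(0.713864 - 0.726069)/(-0.001169 - (0.019710)) = 0.714547; f(s_4) = 0.000003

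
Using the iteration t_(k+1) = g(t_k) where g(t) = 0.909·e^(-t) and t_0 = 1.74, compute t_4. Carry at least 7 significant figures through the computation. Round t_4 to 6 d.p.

0.597972

t_1 = g(1.740000) = 0.159548
t_2 = g(0.159548) = 0.774949
t_3 = g(0.774949) = 0.418801
t_4 = g(0.418801) = 0.597972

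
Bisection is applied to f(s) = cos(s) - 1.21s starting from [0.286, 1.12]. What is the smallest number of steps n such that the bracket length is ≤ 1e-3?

10

Initial width b − a = 1.12 − 0.286 = 0.834000.
After n steps the width is (b−a)/2^n; need (b−a)/2^n ≤ 1e-3.
So n ≥ log₂(0.834000/1e-3) = log₂(834.0000) ≈ 9.7039.
Hence n = 10.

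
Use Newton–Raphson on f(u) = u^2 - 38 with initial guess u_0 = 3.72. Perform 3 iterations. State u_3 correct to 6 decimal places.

6.164586

Newton update: u ← u − f(u)/f'(u).
f'(u) = 2u
u_0 = 3.720000: f = -24.161600, f' = 7.440000 → u_1 = 3.720000 - (-24.161600)/(7.440000) = 6.967527
u_1 = 6.967527: f = 10.546431, f' = 13.935054 → u_2 = 6.967527 - (10.546431)/(13.935054) = 6.210699
u_2 = 6.210699: f = 0.572788, f' = 12.421399 → u_3 = 6.210699 - (0.572788)/(12.421399) = 6.164586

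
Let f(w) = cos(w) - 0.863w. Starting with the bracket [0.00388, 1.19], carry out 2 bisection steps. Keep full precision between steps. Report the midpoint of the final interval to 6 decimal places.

f(0.003880) = 0.996644, f(1.190000) = -0.655310 (opposite signs)
step 1: m = 0.596940, f(m) = 0.311900 > 0 → root in [0.596940, 1.190000]
step 2: m = 0.893470, f(m) = -0.144353 < 0 → root in [0.596940, 0.893470]
Midpoint of [0.596940, 0.893470] = 0.745205

0.745205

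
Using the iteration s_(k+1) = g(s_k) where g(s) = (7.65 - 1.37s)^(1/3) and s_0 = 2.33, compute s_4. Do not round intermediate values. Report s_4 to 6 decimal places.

s_1 = g(2.330000) = 1.645799
s_2 = g(1.645799) = 1.753897
s_3 = g(1.753897) = 1.737700
s_4 = g(1.737700) = 1.740146

1.740146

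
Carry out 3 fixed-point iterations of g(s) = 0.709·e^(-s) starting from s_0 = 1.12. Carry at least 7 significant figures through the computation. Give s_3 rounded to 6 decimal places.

0.403946

s_1 = g(1.120000) = 0.231332
s_2 = g(0.231332) = 0.562574
s_3 = g(0.562574) = 0.403946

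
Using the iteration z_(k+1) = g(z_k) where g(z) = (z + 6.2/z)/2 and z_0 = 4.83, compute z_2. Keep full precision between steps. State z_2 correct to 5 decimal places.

z_1 = g(4.830000) = 3.056822
z_2 = g(3.056822) = 2.542536

2.54254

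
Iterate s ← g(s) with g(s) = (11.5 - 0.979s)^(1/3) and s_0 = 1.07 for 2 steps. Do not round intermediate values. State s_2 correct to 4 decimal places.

2.1074

s_1 = g(1.070000) = 2.186450
s_2 = g(2.186450) = 2.107416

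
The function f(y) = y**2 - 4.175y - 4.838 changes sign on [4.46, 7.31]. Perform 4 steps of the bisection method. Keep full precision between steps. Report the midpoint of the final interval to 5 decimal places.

5.08344

f(4.460000) = -3.566900, f(7.310000) = 18.078850 (opposite signs)
step 1: m = 5.885000, f(m) = 5.225350 > 0 → root in [4.460000, 5.885000]
step 2: m = 5.172500, f(m) = 0.321569 > 0 → root in [4.460000, 5.172500]
step 3: m = 4.816250, f(m) = -1.749580 < 0 → root in [4.816250, 5.172500]
step 4: m = 4.994375, f(m) = -0.745734 < 0 → root in [4.994375, 5.172500]
Midpoint of [4.994375, 5.172500] = 5.083437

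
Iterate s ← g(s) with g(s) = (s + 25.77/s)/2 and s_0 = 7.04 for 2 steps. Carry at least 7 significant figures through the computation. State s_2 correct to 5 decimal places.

5.08342

s_1 = g(7.040000) = 5.350256
s_2 = g(5.350256) = 5.083424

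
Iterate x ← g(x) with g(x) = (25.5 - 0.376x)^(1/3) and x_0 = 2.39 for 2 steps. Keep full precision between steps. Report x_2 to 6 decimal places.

2.900691

x_1 = g(2.390000) = 2.908393
x_2 = g(2.908393) = 2.900691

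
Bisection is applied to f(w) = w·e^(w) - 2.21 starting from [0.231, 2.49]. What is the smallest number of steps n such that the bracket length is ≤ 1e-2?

8

Initial width b − a = 2.49 − 0.231 = 2.259000.
After n steps the width is (b−a)/2^n; need (b−a)/2^n ≤ 1e-2.
So n ≥ log₂(2.259000/1e-2) = log₂(225.9000) ≈ 7.8195.
Hence n = 8.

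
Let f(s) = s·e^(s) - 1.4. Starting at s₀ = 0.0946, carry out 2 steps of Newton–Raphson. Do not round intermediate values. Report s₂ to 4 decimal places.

Newton update: s ← s − f(s)/f'(s).
f'(s) = (s + 1)·e^(s)
s_0 = 0.094600: f = -1.296014, f' = 1.203205 → s_1 = 0.094600 - (-1.296014)/(1.203205) = 1.171735
s_1 = 1.171735: f = 2.381874, f' = 7.009460 → s_2 = 1.171735 - (2.381874)/(7.009460) = 0.831926

0.8319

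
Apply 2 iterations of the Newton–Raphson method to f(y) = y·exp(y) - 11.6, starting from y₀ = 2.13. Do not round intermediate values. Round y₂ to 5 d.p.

1.84239

Newton update: y ← y − f(y)/f'(y).
f'(y) = (y + 1)·exp(y)
y_0 = 2.130000: f = 6.323666, f' = 26.338533 → y_1 = 2.130000 - (6.323666)/(26.338533) = 1.889908
y_1 = 1.889908: f = 0.908850, f' = 19.127611 → y_2 = 1.889908 - (0.908850)/(19.127611) = 1.842393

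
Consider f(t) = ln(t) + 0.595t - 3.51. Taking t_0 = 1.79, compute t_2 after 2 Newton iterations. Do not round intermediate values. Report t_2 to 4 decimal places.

3.6962

f'(t) = 1/t + 0.595
t_0 = 1.790000: f = -1.862734, f' = 1.153659 → t_1 = 1.790000 - (-1.862734)/(1.153659) = 3.404631
t_1 = 3.404631: f = -0.259108, f' = 0.888718 → t_2 = 3.404631 - (-0.259108)/(0.888718) = 3.696184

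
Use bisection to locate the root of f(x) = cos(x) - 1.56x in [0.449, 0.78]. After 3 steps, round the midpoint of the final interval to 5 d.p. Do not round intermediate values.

0.55244

f(0.449000) = 0.200442, f(0.780000) = -0.505886 (opposite signs)
step 1: m = 0.614500, f(m) = -0.141558 < 0 → root in [0.449000, 0.614500]
step 2: m = 0.531750, f(m) = 0.032391 > 0 → root in [0.531750, 0.614500]
step 3: m = 0.573125, f(m) = -0.053864 < 0 → root in [0.531750, 0.573125]
Midpoint of [0.531750, 0.573125] = 0.552438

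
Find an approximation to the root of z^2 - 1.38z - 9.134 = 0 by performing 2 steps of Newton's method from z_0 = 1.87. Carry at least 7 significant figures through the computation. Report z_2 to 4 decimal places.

4.0517

f'(z) = 2z - 1.38
z_0 = 1.870000: f = -8.217700, f' = 2.360000 → z_1 = 1.870000 - (-8.217700)/(2.360000) = 5.352076
z_1 = 5.352076: f = 12.124855, f' = 9.324153 → z_2 = 5.352076 - (12.124855)/(9.324153) = 4.051706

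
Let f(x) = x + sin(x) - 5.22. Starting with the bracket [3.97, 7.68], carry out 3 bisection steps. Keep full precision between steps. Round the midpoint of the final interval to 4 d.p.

5.5931

f(3.970000) = -1.986856, f(7.680000) = 3.444903 (opposite signs)
step 1: m = 5.825000, f(m) = 0.162679 > 0 → root in [3.970000, 5.825000]
step 2: m = 4.897500, f(m) = -1.305416 < 0 → root in [4.897500, 5.825000]
step 3: m = 5.361250, f(m) = -0.655523 < 0 → root in [5.361250, 5.825000]
Midpoint of [5.361250, 5.825000] = 5.593125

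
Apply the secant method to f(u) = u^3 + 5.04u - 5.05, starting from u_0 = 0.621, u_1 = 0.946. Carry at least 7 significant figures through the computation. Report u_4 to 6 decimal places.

Secant update: u_(k+1) = u_k − f(u_k)·(u_k − u_(k-1))/(f(u_k) − f(u_(k-1))).
f(u_0) = -1.680677, f(u_1) = 0.564431
u_2 = 0.946000 - (0.564431)·(0.946000 - 0.621000)/(0.564431 - (-1.680677)) = 0.864293; f(u_2) = -0.048331
u_3 = 0.864293 - (-0.048331)·(0.864293 - 0.946000)/(-0.048331 - (0.564431)) = 0.870738; f(u_3) = -0.001300
u_4 = 0.870738 - (-0.001300)·(0.870738 - 0.864293)/(-0.001300 - (-0.048331)) = 0.870916; f(u_4) = 0.000003

0.870916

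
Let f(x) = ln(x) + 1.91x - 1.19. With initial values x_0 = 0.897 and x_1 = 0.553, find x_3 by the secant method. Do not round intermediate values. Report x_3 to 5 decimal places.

Secant update: x_(k+1) = x_k − f(x_k)·(x_k − x_(k-1))/(f(x_k) − f(x_(k-1))).
f(x_0) = 0.414571, f(x_1) = -0.726167
x_2 = 0.553000 - (-0.726167)·(0.553000 - 0.897000)/(-0.726167 - (0.414571)) = 0.771982; f(x_2) = 0.025693
x_3 = 0.771982 - (0.025693)·(0.771982 - 0.553000)/(0.025693 - (-0.726167)) = 0.764499; f(x_3) = 0.001659

0.76450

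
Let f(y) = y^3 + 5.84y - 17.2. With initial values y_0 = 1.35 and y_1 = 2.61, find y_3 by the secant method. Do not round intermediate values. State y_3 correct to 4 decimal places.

Secant update: y_(k+1) = y_k − f(y_k)·(y_k − y_(k-1))/(f(y_k) − f(y_(k-1))).
f(y_0) = -6.855625, f(y_1) = 15.821981
y_2 = 2.610000 - (15.821981)·(2.610000 - 1.350000)/(15.821981 - (-6.855625)) = 1.730908; f(y_2) = -1.905619
y_3 = 1.730908 - (-1.905619)·(1.730908 - 2.610000)/(-1.905619 - (15.821981)) = 1.825406; f(y_3) = -0.457184

1.8254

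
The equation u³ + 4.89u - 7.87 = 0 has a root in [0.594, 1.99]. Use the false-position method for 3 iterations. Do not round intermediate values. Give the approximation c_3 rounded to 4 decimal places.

1.2167

f(0.594000) = -4.755755, f(1.990000) = 9.741699
step 1: c = 1.051945, f(c) = -1.561920 < 0 → new bracket [1.051945, 1.990000]
step 2: c = 1.181564, f(c) = -0.442577 < 0 → new bracket [1.181564, 1.990000]
step 3: c = 1.216696, f(c) = -0.119219 < 0 → new bracket [1.216696, 1.990000]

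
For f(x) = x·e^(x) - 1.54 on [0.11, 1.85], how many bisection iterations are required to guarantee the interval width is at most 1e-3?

Initial width b − a = 1.85 − 0.11 = 1.740000.
After n steps the width is (b−a)/2^n; need (b−a)/2^n ≤ 1e-3.
So n ≥ log₂(1.740000/1e-3) = log₂(1740.0000) ≈ 10.7649.
Hence n = 11.

11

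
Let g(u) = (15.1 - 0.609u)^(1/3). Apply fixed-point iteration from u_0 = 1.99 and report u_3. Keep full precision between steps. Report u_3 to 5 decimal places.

u_1 = g(1.990000) = 2.403703
u_2 = g(2.403703) = 2.389079
u_3 = g(2.389079) = 2.389599

2.38960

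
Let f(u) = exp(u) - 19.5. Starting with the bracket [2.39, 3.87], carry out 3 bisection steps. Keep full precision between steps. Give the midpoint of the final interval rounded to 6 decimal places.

f(2.390000) = -8.586506, f(3.870000) = 28.442386 (opposite signs)
step 1: m = 3.130000, f(m) = 3.373980 > 0 → root in [2.390000, 3.130000]
step 2: m = 2.760000, f(m) = -3.700157 < 0 → root in [2.760000, 3.130000]
step 3: m = 2.945000, f(m) = -0.489338 < 0 → root in [2.945000, 3.130000]
Midpoint of [2.945000, 3.130000] = 3.037500

3.037500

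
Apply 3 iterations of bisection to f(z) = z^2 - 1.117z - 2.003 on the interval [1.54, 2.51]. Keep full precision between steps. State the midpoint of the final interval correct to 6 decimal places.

f(1.540000) = -1.351580, f(2.510000) = 1.493430 (opposite signs)
step 1: m = 2.025000, f(m) = -0.164300 < 0 → root in [2.025000, 2.510000]
step 2: m = 2.267500, f(m) = 0.605759 > 0 → root in [2.025000, 2.267500]
step 3: m = 2.146250, f(m) = 0.206028 > 0 → root in [2.025000, 2.146250]
Midpoint of [2.025000, 2.146250] = 2.085625

2.085625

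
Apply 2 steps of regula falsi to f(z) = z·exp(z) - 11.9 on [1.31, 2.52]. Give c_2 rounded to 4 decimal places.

False-position update: c = (a·f(b) − b·f(a))/(f(b) − f(a)); replace the endpoint whose sign matches f(c).
f(1.310000) = -7.044912, f(2.520000) = 19.420064
step 1: c = 1.632099, f(c) = -3.552467 < 0 → new bracket [1.632099, 2.520000]
step 2: c = 1.769404, f(c) = -1.518280 < 0 → new bracket [1.769404, 2.520000]

1.7694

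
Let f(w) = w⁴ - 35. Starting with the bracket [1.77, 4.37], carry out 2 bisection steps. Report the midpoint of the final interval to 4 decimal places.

f(1.770000) = -25.184938, f(4.370000) = 329.691590 (opposite signs)
step 1: m = 3.070000, f(m) = 53.828740 > 0 → root in [1.770000, 3.070000]
step 2: m = 2.420000, f(m) = -0.702579 < 0 → root in [2.420000, 3.070000]
Midpoint of [2.420000, 3.070000] = 2.745000

2.7450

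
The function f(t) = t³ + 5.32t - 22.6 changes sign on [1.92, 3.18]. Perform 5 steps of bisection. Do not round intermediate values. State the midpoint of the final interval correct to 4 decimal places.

2.2153

f(1.920000) = -5.307712, f(3.180000) = 26.475032 (opposite signs)
step 1: m = 2.550000, f(m) = 7.547375 > 0 → root in [1.920000, 2.550000]
step 2: m = 2.235000, f(m) = 0.454528 > 0 → root in [1.920000, 2.235000]
step 3: m = 2.077500, f(m) = -2.581197 < 0 → root in [2.077500, 2.235000]
step 4: m = 2.156250, f(m) = -1.103451 < 0 → root in [2.156250, 2.235000]
step 5: m = 2.195625, f(m) = -0.334674 < 0 → root in [2.195625, 2.235000]
Midpoint of [2.195625, 2.235000] = 2.215312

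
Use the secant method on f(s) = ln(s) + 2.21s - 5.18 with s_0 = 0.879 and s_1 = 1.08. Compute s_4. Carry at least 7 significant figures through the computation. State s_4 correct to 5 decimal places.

f(s_0) = -3.366380, f(s_1) = -2.716239
s_2 = 1.080000 - (-2.716239)·(1.080000 - 0.879000)/(-2.716239 - (-3.366380)) = 1.919762; f(s_2) = -0.285125
s_3 = 1.919762 - (-0.285125)·(1.919762 - 1.080000)/(-0.285125 - (-2.716239)) = 2.018251; f(s_3) = -0.017435
s_4 = 2.018251 - (-0.017435)·(2.018251 - 1.919762)/(-0.017435 - (-0.285125)) = 2.024665; f(s_4) = -0.000085

2.02467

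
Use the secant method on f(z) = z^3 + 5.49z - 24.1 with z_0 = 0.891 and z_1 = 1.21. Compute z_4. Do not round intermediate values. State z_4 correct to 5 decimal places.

2.21321

f(z_0) = -18.501062, f(z_1) = -15.685539
z_2 = 1.210000 - (-15.685539)·(1.210000 - 0.891000)/(-15.685539 - (-18.501062)) = 2.987178; f(z_2) = 18.954906
z_3 = 2.987178 - (18.954906)·(2.987178 - 1.210000)/(18.954906 - (-15.685539)) = 2.014724; f(z_3) = -4.861171
z_4 = 2.014724 - (-4.861171)·(2.014724 - 2.987178)/(-4.861171 - (18.954906)) = 2.213215; f(z_4) = -1.108419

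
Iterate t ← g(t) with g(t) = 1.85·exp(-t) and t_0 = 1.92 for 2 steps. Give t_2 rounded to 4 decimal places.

t_1 = g(1.920000) = 0.271223
t_2 = g(0.271223) = 1.410526

1.4105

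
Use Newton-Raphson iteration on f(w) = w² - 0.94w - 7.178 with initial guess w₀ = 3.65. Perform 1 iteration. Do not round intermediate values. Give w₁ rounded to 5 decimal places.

3.22335

f'(w) = 2w - 0.94
w_0 = 3.650000: f = 2.713500, f' = 6.360000 → w_1 = 3.650000 - (2.713500)/(6.360000) = 3.223349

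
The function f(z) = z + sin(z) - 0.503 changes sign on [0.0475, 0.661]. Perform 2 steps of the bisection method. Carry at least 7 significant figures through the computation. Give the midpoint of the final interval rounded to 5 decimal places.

f(0.047500) = -0.408018, f(0.661000) = 0.771907 (opposite signs)
step 1: m = 0.354250, f(m) = 0.198137 > 0 → root in [0.047500, 0.354250]
step 2: m = 0.200875, f(m) = -0.102598 < 0 → root in [0.200875, 0.354250]
Midpoint of [0.200875, 0.354250] = 0.277562

0.27756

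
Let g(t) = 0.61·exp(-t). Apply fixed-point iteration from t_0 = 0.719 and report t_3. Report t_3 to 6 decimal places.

t_1 = g(0.719000) = 0.297216
t_2 = g(0.297216) = 0.453159
t_3 = g(0.453159) = 0.387726

0.387726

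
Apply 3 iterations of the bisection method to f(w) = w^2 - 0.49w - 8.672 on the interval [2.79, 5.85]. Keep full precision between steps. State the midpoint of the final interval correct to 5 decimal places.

f(2.790000) = -2.255000, f(5.850000) = 22.684000 (opposite signs)
step 1: m = 4.320000, f(m) = 7.873600 > 0 → root in [2.790000, 4.320000]
step 2: m = 3.555000, f(m) = 2.224075 > 0 → root in [2.790000, 3.555000]
step 3: m = 3.172500, f(m) = -0.161769 < 0 → root in [3.172500, 3.555000]
Midpoint of [3.172500, 3.555000] = 3.363750

3.36375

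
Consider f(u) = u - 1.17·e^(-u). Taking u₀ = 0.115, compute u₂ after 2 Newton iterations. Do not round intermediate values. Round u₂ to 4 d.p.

0.6251

f'(u) = 1 + 1.17·e^(-u)
u_0 = 0.115000: f = -0.927898, f' = 2.042898 → u_1 = 0.115000 - (-0.927898)/(2.042898) = 0.569207
u_1 = 0.569207: f = -0.092983, f' = 1.662190 → u_2 = 0.569207 - (-0.092983)/(1.662190) = 0.625147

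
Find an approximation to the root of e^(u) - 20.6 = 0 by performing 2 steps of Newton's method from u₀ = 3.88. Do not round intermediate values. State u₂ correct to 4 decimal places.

3.0611

f'(u) = e^(u)
u_0 = 3.880000: f = 27.824215, f' = 48.424215 → u_1 = 3.880000 - (27.824215)/(48.424215) = 3.305407
u_1 = 3.305407: f = 6.659634, f' = 27.259634 → u_2 = 3.305407 - (6.659634)/(27.259634) = 3.061103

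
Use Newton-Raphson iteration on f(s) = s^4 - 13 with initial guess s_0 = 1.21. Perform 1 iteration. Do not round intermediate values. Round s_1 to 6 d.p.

2.742040

Newton update: s ← s − f(s)/f'(s).
f'(s) = 4s^3
s_0 = 1.210000: f = -10.856411, f' = 7.086244 → s_1 = 1.210000 - (-10.856411)/(7.086244) = 2.742040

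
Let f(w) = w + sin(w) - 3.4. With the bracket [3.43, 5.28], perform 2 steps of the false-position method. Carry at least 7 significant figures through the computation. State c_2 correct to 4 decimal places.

f(3.430000) = -0.254426, f(5.280000) = 1.036812
step 1: c = 3.794524, f(c) = -0.212993 < 0 → new bracket [3.794524, 5.280000]
step 2: c = 4.047681, f(c) = -0.139416 < 0 → new bracket [4.047681, 5.280000]

4.0477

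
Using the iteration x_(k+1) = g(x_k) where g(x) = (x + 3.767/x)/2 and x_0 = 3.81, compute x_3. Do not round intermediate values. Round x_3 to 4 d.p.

x_1 = g(3.810000) = 2.399357
x_2 = g(2.399357) = 1.984680
x_3 = g(1.984680) = 1.941359

1.9414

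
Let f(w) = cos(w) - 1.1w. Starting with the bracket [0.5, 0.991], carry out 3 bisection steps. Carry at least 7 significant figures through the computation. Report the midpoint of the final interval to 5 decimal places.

0.71481

f(0.500000) = 0.327583, f(0.991000) = -0.542246 (opposite signs)
step 1: m = 0.745500, f(m) = -0.085301 < 0 → root in [0.500000, 0.745500]
step 2: m = 0.622750, f(m) = 0.127253 > 0 → root in [0.622750, 0.745500]
step 3: m = 0.684125, f(m) = 0.022435 > 0 → root in [0.684125, 0.745500]
Midpoint of [0.684125, 0.745500] = 0.714813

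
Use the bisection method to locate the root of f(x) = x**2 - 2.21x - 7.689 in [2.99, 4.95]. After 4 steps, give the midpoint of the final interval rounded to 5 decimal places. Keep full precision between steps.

4.03125

f(2.990000) = -5.356800, f(4.950000) = 5.874000 (opposite signs)
step 1: m = 3.970000, f(m) = -0.701800 < 0 → root in [3.970000, 4.950000]
step 2: m = 4.460000, f(m) = 2.346000 > 0 → root in [3.970000, 4.460000]
step 3: m = 4.215000, f(m) = 0.762075 > 0 → root in [3.970000, 4.215000]
step 4: m = 4.092500, f(m) = 0.015131 > 0 → root in [3.970000, 4.092500]
Midpoint of [3.970000, 4.092500] = 4.031250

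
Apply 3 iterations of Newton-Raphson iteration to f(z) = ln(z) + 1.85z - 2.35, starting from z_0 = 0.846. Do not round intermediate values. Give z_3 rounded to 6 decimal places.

1.180551

Newton update: z ← z − f(z)/f'(z).
f'(z) = 1/z + 1.85
z_0 = 0.846000: f = -0.952136, f' = 3.032033 → z_1 = 0.846000 - (-0.952136)/(3.032033) = 1.160026
z_1 = 1.160026: f = -0.055511, f' = 2.712050 → z_2 = 1.160026 - (-0.055511)/(2.712050) = 1.180494
z_2 = 1.180494: f = -0.000154, f' = 2.697103 → z_3 = 1.180494 - (-0.000154)/(2.697103) = 1.180551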